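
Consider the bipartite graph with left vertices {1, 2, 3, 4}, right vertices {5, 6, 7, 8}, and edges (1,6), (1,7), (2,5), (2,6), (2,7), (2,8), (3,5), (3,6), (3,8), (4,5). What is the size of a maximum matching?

Step 1: List the neighbors of each left vertex:
  1: 6, 7
  2: 5, 6, 7, 8
  3: 5, 6, 8
  4: 5

Step 2: Greedily match left vertices, then look for augmenting paths:
  Match 1 -- 6
  Match 2 -- 7
  Match 3 -- 8
  Match 4 -- 5
  No augmenting path remains.

Step 3: Verify this is maximum:
  Matching size 4 = min(|L|, |R|) = min(4, 4), which is an upper bound, so this matching is maximum.

Maximum matching: {(1,6), (2,7), (3,8), (4,5)}
Size: 4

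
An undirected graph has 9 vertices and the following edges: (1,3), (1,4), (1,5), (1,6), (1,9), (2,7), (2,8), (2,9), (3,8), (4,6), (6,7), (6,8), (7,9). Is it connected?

Step 1: Build adjacency list from edges:
  1: 3, 4, 5, 6, 9
  2: 7, 8, 9
  3: 1, 8
  4: 1, 6
  5: 1
  6: 1, 4, 7, 8
  7: 2, 6, 9
  8: 2, 3, 6
  9: 1, 2, 7

Step 2: Run BFS/DFS from vertex 1:
  Visited: {1, 3, 4, 5, 6, 9, 8, 7, 2}
  Reached 9 of 9 vertices

Step 3: All 9 vertices reached from vertex 1, so the graph is connected.
Answer: Yes, the graph is connected.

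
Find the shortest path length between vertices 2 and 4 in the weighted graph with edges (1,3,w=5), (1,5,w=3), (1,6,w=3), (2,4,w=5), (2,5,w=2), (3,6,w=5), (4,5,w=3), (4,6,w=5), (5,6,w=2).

Step 1: Build adjacency list with weights:
  1: 3(w=5), 5(w=3), 6(w=3)
  2: 4(w=5), 5(w=2)
  3: 1(w=5), 6(w=5)
  4: 2(w=5), 5(w=3), 6(w=5)
  5: 1(w=3), 2(w=2), 4(w=3), 6(w=2)
  6: 1(w=3), 3(w=5), 4(w=5), 5(w=2)

Step 2: Apply Dijkstra's algorithm from vertex 2:
  Visit vertex 2 (distance=0)
    Update dist[4] = 5
    Update dist[5] = 2
  Visit vertex 5 (distance=2)
    Update dist[1] = 5
    Update dist[6] = 4
  Visit vertex 6 (distance=4)
    Update dist[3] = 9
  Visit vertex 1 (distance=5)
  Visit vertex 4 (distance=5)

Step 3: Shortest path: 2 -> 4
Total weight: 5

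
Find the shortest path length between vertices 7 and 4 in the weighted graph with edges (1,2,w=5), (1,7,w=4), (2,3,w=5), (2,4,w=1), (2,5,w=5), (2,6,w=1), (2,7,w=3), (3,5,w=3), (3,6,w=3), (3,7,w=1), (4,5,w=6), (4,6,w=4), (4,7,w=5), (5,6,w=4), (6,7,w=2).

Step 1: Build adjacency list with weights:
  1: 2(w=5), 7(w=4)
  2: 1(w=5), 3(w=5), 4(w=1), 5(w=5), 6(w=1), 7(w=3)
  3: 2(w=5), 5(w=3), 6(w=3), 7(w=1)
  4: 2(w=1), 5(w=6), 6(w=4), 7(w=5)
  5: 2(w=5), 3(w=3), 4(w=6), 6(w=4)
  6: 2(w=1), 3(w=3), 4(w=4), 5(w=4), 7(w=2)
  7: 1(w=4), 2(w=3), 3(w=1), 4(w=5), 6(w=2)

Step 2: Apply Dijkstra's algorithm from vertex 7:
  Visit vertex 7 (distance=0)
    Update dist[1] = 4
    Update dist[2] = 3
    Update dist[3] = 1
    Update dist[4] = 5
    Update dist[6] = 2
  Visit vertex 3 (distance=1)
    Update dist[5] = 4
  Visit vertex 6 (distance=2)
  Visit vertex 2 (distance=3)
    Update dist[4] = 4
  Visit vertex 1 (distance=4)
  Visit vertex 4 (distance=4)

Step 3: Shortest path: 7 -> 2 -> 4
Total weight: 3 + 1 = 4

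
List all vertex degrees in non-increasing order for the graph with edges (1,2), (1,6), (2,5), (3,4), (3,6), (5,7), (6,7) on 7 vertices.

Step 1: Count edges incident to each vertex:
  deg(1) = 2 (neighbors: 2, 6)
  deg(2) = 2 (neighbors: 1, 5)
  deg(3) = 2 (neighbors: 4, 6)
  deg(4) = 1 (neighbors: 3)
  deg(5) = 2 (neighbors: 2, 7)
  deg(6) = 3 (neighbors: 1, 3, 7)
  deg(7) = 2 (neighbors: 5, 6)

Step 2: Sort degrees in non-increasing order:
  Degrees: [2, 2, 2, 1, 2, 3, 2] -> sorted: [3, 2, 2, 2, 2, 2, 1]

Degree sequence: [3, 2, 2, 2, 2, 2, 1]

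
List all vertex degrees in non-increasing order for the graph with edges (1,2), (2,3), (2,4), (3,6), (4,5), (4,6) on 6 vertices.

Step 1: Count edges incident to each vertex:
  deg(1) = 1 (neighbors: 2)
  deg(2) = 3 (neighbors: 1, 3, 4)
  deg(3) = 2 (neighbors: 2, 6)
  deg(4) = 3 (neighbors: 2, 5, 6)
  deg(5) = 1 (neighbors: 4)
  deg(6) = 2 (neighbors: 3, 4)

Step 2: Sort degrees in non-increasing order:
  Degrees: [1, 3, 2, 3, 1, 2] -> sorted: [3, 3, 2, 2, 1, 1]

Degree sequence: [3, 3, 2, 2, 1, 1]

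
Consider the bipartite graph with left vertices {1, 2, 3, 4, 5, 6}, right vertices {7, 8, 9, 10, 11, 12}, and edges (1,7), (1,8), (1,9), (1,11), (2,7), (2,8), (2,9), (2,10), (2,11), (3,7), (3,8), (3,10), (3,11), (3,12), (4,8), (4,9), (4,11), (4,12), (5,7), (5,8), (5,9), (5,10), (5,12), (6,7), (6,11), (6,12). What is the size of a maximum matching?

Step 1: List the neighbors of each left vertex:
  1: 7, 8, 9, 11
  2: 7, 8, 9, 10, 11
  3: 7, 8, 10, 11, 12
  4: 8, 9, 11, 12
  5: 7, 8, 9, 10, 12
  6: 7, 11, 12

Step 2: Greedily match left vertices, then look for augmenting paths:
  Match 1 -- 7
  Match 2 -- 8
  Match 3 -- 10
  Match 4 -- 9
  Match 5 -- 12
  Match 6 -- 11
  No augmenting path remains.

Step 3: Verify this is maximum:
  Matching size 6 = min(|L|, |R|) = min(6, 6), which is an upper bound, so this matching is maximum.

Maximum matching: {(1,7), (2,8), (3,10), (4,9), (5,12), (6,11)}
Size: 6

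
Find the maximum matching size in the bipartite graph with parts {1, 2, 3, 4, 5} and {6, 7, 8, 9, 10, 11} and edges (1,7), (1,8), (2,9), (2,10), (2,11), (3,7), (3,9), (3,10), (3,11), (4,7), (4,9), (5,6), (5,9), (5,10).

Step 1: List the neighbors of each left vertex:
  1: 7, 8
  2: 9, 10, 11
  3: 7, 9, 10, 11
  4: 7, 9
  5: 6, 9, 10

Step 2: Greedily match left vertices, then look for augmenting paths:
  Match 1 -- 8
  Match 2 -- 9
  Match 3 -- 10
  Match 4 -- 7
  Match 5 -- 6
  No augmenting path remains.

Step 3: Verify this is maximum:
  Matching size 5 = min(|L|, |R|) = min(5, 6), which is an upper bound, so this matching is maximum.

Maximum matching: {(1,8), (2,9), (3,10), (4,7), (5,6)}
Size: 5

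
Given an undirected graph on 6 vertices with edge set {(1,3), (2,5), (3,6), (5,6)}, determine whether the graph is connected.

Step 1: Build adjacency list from edges:
  1: 3
  2: 5
  3: 1, 6
  4: (none)
  5: 2, 6
  6: 3, 5

Step 2: Run BFS/DFS from vertex 1:
  Visited: {1, 3, 6, 5, 2}
  Reached 5 of 6 vertices

Step 3: Only 5 of 6 vertices reached. Graph is disconnected.
Connected components: {1, 2, 3, 5, 6}, {4}
Answer: No, the graph is not connected (2 components).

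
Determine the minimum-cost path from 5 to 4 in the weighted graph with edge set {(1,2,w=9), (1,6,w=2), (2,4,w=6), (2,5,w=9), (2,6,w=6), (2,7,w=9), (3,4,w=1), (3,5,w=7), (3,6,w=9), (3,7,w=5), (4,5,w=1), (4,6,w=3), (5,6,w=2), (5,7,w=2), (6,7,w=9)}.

Step 1: Build adjacency list with weights:
  1: 2(w=9), 6(w=2)
  2: 1(w=9), 4(w=6), 5(w=9), 6(w=6), 7(w=9)
  3: 4(w=1), 5(w=7), 6(w=9), 7(w=5)
  4: 2(w=6), 3(w=1), 5(w=1), 6(w=3)
  5: 2(w=9), 3(w=7), 4(w=1), 6(w=2), 7(w=2)
  6: 1(w=2), 2(w=6), 3(w=9), 4(w=3), 5(w=2), 7(w=9)
  7: 2(w=9), 3(w=5), 5(w=2), 6(w=9)

Step 2: Apply Dijkstra's algorithm from vertex 5:
  Visit vertex 5 (distance=0)
    Update dist[2] = 9
    Update dist[3] = 7
    Update dist[4] = 1
    Update dist[6] = 2
    Update dist[7] = 2
  Visit vertex 4 (distance=1)
    Update dist[2] = 7
    Update dist[3] = 2

Step 3: Shortest path: 5 -> 4
Total weight: 1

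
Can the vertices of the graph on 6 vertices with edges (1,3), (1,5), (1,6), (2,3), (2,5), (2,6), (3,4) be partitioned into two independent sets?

Step 1: Attempt 2-coloring using BFS:
  Start at vertex 1, assign color 0
  Color vertex 3 with color 1 (neighbor of 1)
  Color vertex 5 with color 1 (neighbor of 1)
  Color vertex 6 with color 1 (neighbor of 1)
  Color vertex 2 with color 0 (neighbor of 3)
  Color vertex 4 with color 0 (neighbor of 3)

Step 2: 2-coloring succeeded. No conflicts found.
  Set A (color 0): {1, 2, 4}
  Set B (color 1): {3, 5, 6}

The graph is bipartite with partition {1, 2, 4}, {3, 5, 6}.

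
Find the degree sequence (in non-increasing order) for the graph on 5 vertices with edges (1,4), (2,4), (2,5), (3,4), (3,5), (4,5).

Step 1: Count edges incident to each vertex:
  deg(1) = 1 (neighbors: 4)
  deg(2) = 2 (neighbors: 4, 5)
  deg(3) = 2 (neighbors: 4, 5)
  deg(4) = 4 (neighbors: 1, 2, 3, 5)
  deg(5) = 3 (neighbors: 2, 3, 4)

Step 2: Sort degrees in non-increasing order:
  Degrees: [1, 2, 2, 4, 3] -> sorted: [4, 3, 2, 2, 1]

Degree sequence: [4, 3, 2, 2, 1]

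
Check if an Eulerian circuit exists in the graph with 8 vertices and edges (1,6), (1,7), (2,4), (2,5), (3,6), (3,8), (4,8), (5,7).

Step 1: Find the degree of each vertex:
  deg(1) = 2
  deg(2) = 2
  deg(3) = 2
  deg(4) = 2
  deg(5) = 2
  deg(6) = 2
  deg(7) = 2
  deg(8) = 2

Step 2: Count vertices with odd degree:
  All vertices have even degree (0 odd-degree vertices)

Step 3: Apply Euler's theorem:
  - Eulerian circuit exists iff graph is connected and all vertices have even degree
  - Eulerian path exists iff graph is connected and has 0 or 2 odd-degree vertices

Graph is connected with 0 odd-degree vertices.
Both Eulerian circuit and Eulerian path exist.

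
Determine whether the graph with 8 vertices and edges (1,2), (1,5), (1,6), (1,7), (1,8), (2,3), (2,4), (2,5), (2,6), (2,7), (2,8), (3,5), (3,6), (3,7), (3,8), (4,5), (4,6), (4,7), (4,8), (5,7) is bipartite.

Step 1: Attempt 2-coloring using BFS:
  Start at vertex 1, assign color 0
  Color vertex 2 with color 1 (neighbor of 1)
  Color vertex 5 with color 1 (neighbor of 1)
  Color vertex 6 with color 1 (neighbor of 1)
  Color vertex 7 with color 1 (neighbor of 1)
  Color vertex 8 with color 1 (neighbor of 1)
  Color vertex 3 with color 0 (neighbor of 2)
  Color vertex 4 with color 0 (neighbor of 2)

Step 2: Conflict found! Vertices 2 and 5 are adjacent but have the same color.
This means the graph contains an odd cycle.

The graph is NOT bipartite.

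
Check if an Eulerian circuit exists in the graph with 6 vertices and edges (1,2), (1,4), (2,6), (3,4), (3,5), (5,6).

Step 1: Find the degree of each vertex:
  deg(1) = 2
  deg(2) = 2
  deg(3) = 2
  deg(4) = 2
  deg(5) = 2
  deg(6) = 2

Step 2: Count vertices with odd degree:
  All vertices have even degree (0 odd-degree vertices)

Step 3: Apply Euler's theorem:
  - Eulerian circuit exists iff graph is connected and all vertices have even degree
  - Eulerian path exists iff graph is connected and has 0 or 2 odd-degree vertices

Graph is connected with 0 odd-degree vertices.
Both Eulerian circuit and Eulerian path exist.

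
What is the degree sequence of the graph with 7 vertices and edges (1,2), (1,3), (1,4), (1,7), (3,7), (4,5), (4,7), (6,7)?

Step 1: Count edges incident to each vertex:
  deg(1) = 4 (neighbors: 2, 3, 4, 7)
  deg(2) = 1 (neighbors: 1)
  deg(3) = 2 (neighbors: 1, 7)
  deg(4) = 3 (neighbors: 1, 5, 7)
  deg(5) = 1 (neighbors: 4)
  deg(6) = 1 (neighbors: 7)
  deg(7) = 4 (neighbors: 1, 3, 4, 6)

Step 2: Sort degrees in non-increasing order:
  Degrees: [4, 1, 2, 3, 1, 1, 4] -> sorted: [4, 4, 3, 2, 1, 1, 1]

Degree sequence: [4, 4, 3, 2, 1, 1, 1]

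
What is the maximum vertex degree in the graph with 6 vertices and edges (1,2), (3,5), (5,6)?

Step 1: Count edges incident to each vertex:
  deg(1) = 1 (neighbors: 2)
  deg(2) = 1 (neighbors: 1)
  deg(3) = 1 (neighbors: 5)
  deg(4) = 0 (neighbors: none)
  deg(5) = 2 (neighbors: 3, 6)
  deg(6) = 1 (neighbors: 5)

Step 2: Find maximum:
  max(1, 1, 1, 0, 2, 1) = 2 (vertex 5)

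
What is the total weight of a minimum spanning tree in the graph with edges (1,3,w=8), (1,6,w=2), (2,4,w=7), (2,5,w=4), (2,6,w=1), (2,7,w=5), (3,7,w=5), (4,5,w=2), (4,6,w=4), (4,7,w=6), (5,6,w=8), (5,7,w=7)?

Apply Kruskal's algorithm (sort edges by weight, add if no cycle):

Sorted edges by weight:
  (2,6) w=1
  (1,6) w=2
  (4,5) w=2
  (2,5) w=4
  (4,6) w=4
  (2,7) w=5
  (3,7) w=5
  (4,7) w=6
  (2,4) w=7
  (5,7) w=7
  (1,3) w=8
  (5,6) w=8

Add edge (2,6) w=1 -- no cycle. Running total: 1
Add edge (1,6) w=2 -- no cycle. Running total: 3
Add edge (4,5) w=2 -- no cycle. Running total: 5
Add edge (2,5) w=4 -- no cycle. Running total: 9
Skip edge (4,6) w=4 -- would create cycle
Add edge (2,7) w=5 -- no cycle. Running total: 14
Add edge (3,7) w=5 -- no cycle. Running total: 19

MST edges: (2,6,w=1), (1,6,w=2), (4,5,w=2), (2,5,w=4), (2,7,w=5), (3,7,w=5)
Total MST weight: 1 + 2 + 2 + 4 + 5 + 5 = 19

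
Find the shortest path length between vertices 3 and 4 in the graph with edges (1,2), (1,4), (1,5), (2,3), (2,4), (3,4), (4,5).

Step 1: Build adjacency list:
  1: 2, 4, 5
  2: 1, 3, 4
  3: 2, 4
  4: 1, 2, 3, 5
  5: 1, 4

Step 2: BFS from vertex 3 to find shortest path to 4:
  vertex 2 reached at distance 1
  vertex 4 reached at distance 1

Step 3: Shortest path: 3 -> 4
Path length: 1 edge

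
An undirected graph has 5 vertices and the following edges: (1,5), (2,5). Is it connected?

Step 1: Build adjacency list from edges:
  1: 5
  2: 5
  3: (none)
  4: (none)
  5: 1, 2

Step 2: Run BFS/DFS from vertex 1:
  Visited: {1, 5, 2}
  Reached 3 of 5 vertices

Step 3: Only 3 of 5 vertices reached. Graph is disconnected.
Connected components: {1, 2, 5}, {3}, {4}
Answer: No, the graph is not connected (3 components).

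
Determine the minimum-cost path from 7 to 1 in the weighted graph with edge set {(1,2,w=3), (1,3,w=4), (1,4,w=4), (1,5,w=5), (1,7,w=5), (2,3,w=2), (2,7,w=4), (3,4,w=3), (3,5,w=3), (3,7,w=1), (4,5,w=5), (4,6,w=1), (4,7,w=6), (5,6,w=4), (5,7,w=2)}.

Step 1: Build adjacency list with weights:
  1: 2(w=3), 3(w=4), 4(w=4), 5(w=5), 7(w=5)
  2: 1(w=3), 3(w=2), 7(w=4)
  3: 1(w=4), 2(w=2), 4(w=3), 5(w=3), 7(w=1)
  4: 1(w=4), 3(w=3), 5(w=5), 6(w=1), 7(w=6)
  5: 1(w=5), 3(w=3), 4(w=5), 6(w=4), 7(w=2)
  6: 4(w=1), 5(w=4)
  7: 1(w=5), 2(w=4), 3(w=1), 4(w=6), 5(w=2)

Step 2: Apply Dijkstra's algorithm from vertex 7:
  Visit vertex 7 (distance=0)
    Update dist[1] = 5
    Update dist[2] = 4
    Update dist[3] = 1
    Update dist[4] = 6
    Update dist[5] = 2
  Visit vertex 3 (distance=1)
    Update dist[2] = 3
    Update dist[4] = 4
  Visit vertex 5 (distance=2)
    Update dist[6] = 6
  Visit vertex 2 (distance=3)
  Visit vertex 4 (distance=4)
    Update dist[6] = 5
  Visit vertex 1 (distance=5)

Step 3: Shortest path: 7 -> 1
Total weight: 5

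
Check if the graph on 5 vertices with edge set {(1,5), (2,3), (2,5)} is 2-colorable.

Step 1: Attempt 2-coloring using BFS:
  Start at vertex 1, assign color 0
  Color vertex 5 with color 1 (neighbor of 1)
  Color vertex 2 with color 0 (neighbor of 5)
  Color vertex 3 with color 1 (neighbor of 2)
  Start new component at vertex 4, assign color 0

Step 2: 2-coloring succeeded. No conflicts found.
  Set A (color 0): {1, 2, 4}
  Set B (color 1): {3, 5}

The graph is bipartite with partition {1, 2, 4}, {3, 5}.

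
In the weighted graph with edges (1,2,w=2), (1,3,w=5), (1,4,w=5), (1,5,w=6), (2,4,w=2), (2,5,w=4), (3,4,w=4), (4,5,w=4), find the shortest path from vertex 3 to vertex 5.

Step 1: Build adjacency list with weights:
  1: 2(w=2), 3(w=5), 4(w=5), 5(w=6)
  2: 1(w=2), 4(w=2), 5(w=4)
  3: 1(w=5), 4(w=4)
  4: 1(w=5), 2(w=2), 3(w=4), 5(w=4)
  5: 1(w=6), 2(w=4), 4(w=4)

Step 2: Apply Dijkstra's algorithm from vertex 3:
  Visit vertex 3 (distance=0)
    Update dist[1] = 5
    Update dist[4] = 4
  Visit vertex 4 (distance=4)
    Update dist[2] = 6
    Update dist[5] = 8
  Visit vertex 1 (distance=5)
  Visit vertex 2 (distance=6)
  Visit vertex 5 (distance=8)

Step 3: Shortest path: 3 -> 4 -> 5
Total weight: 4 + 4 = 8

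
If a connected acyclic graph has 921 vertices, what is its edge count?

A tree on n vertices always has exactly n - 1 edges.
For n = 921: edges = 921 - 1 = 920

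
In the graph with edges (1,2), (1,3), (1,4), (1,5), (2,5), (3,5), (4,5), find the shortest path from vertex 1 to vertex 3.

Step 1: Build adjacency list:
  1: 2, 3, 4, 5
  2: 1, 5
  3: 1, 5
  4: 1, 5
  5: 1, 2, 3, 4

Step 2: BFS from vertex 1 to find shortest path to 3:
  vertex 2 reached at distance 1
  vertex 3 reached at distance 1

Step 3: Shortest path: 1 -> 3
Path length: 1 edge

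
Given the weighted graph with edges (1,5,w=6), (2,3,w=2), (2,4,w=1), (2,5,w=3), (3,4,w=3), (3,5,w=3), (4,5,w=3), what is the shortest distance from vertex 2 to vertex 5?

Step 1: Build adjacency list with weights:
  1: 5(w=6)
  2: 3(w=2), 4(w=1), 5(w=3)
  3: 2(w=2), 4(w=3), 5(w=3)
  4: 2(w=1), 3(w=3), 5(w=3)
  5: 1(w=6), 2(w=3), 3(w=3), 4(w=3)

Step 2: Apply Dijkstra's algorithm from vertex 2:
  Visit vertex 2 (distance=0)
    Update dist[3] = 2
    Update dist[4] = 1
    Update dist[5] = 3
  Visit vertex 4 (distance=1)
  Visit vertex 3 (distance=2)
  Visit vertex 5 (distance=3)
    Update dist[1] = 9

Step 3: Shortest path: 2 -> 5
Total weight: 3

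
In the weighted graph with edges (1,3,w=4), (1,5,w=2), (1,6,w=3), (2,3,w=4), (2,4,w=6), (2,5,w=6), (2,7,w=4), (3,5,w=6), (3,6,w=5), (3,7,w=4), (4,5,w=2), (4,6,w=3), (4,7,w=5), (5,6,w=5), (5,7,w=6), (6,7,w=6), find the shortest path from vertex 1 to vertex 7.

Step 1: Build adjacency list with weights:
  1: 3(w=4), 5(w=2), 6(w=3)
  2: 3(w=4), 4(w=6), 5(w=6), 7(w=4)
  3: 1(w=4), 2(w=4), 5(w=6), 6(w=5), 7(w=4)
  4: 2(w=6), 5(w=2), 6(w=3), 7(w=5)
  5: 1(w=2), 2(w=6), 3(w=6), 4(w=2), 6(w=5), 7(w=6)
  6: 1(w=3), 3(w=5), 4(w=3), 5(w=5), 7(w=6)
  7: 2(w=4), 3(w=4), 4(w=5), 5(w=6), 6(w=6)

Step 2: Apply Dijkstra's algorithm from vertex 1:
  Visit vertex 1 (distance=0)
    Update dist[3] = 4
    Update dist[5] = 2
    Update dist[6] = 3
  Visit vertex 5 (distance=2)
    Update dist[2] = 8
    Update dist[4] = 4
    Update dist[7] = 8
  Visit vertex 6 (distance=3)
  Visit vertex 3 (distance=4)
  Visit vertex 4 (distance=4)
  Visit vertex 2 (distance=8)
  Visit vertex 7 (distance=8)

Step 3: Shortest path: 1 -> 5 -> 7
Total weight: 2 + 6 = 8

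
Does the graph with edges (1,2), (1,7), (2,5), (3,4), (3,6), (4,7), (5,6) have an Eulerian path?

Step 1: Find the degree of each vertex:
  deg(1) = 2
  deg(2) = 2
  deg(3) = 2
  deg(4) = 2
  deg(5) = 2
  deg(6) = 2
  deg(7) = 2

Step 2: Count vertices with odd degree:
  All vertices have even degree (0 odd-degree vertices)

Step 3: Apply Euler's theorem:
  - Eulerian circuit exists iff graph is connected and all vertices have even degree
  - Eulerian path exists iff graph is connected and has 0 or 2 odd-degree vertices

Graph is connected with 0 odd-degree vertices.
Both Eulerian circuit and Eulerian path exist.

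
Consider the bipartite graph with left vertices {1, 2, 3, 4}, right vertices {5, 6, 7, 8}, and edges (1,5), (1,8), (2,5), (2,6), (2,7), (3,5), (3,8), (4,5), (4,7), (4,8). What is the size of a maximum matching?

Step 1: List the neighbors of each left vertex:
  1: 5, 8
  2: 5, 6, 7
  3: 5, 8
  4: 5, 7, 8

Step 2: Greedily match left vertices, then look for augmenting paths:
  Match 1 -- 5
  Match 2 -- 6
  Match 3 -- 8
  Match 4 -- 7
  No augmenting path remains.

Step 3: Verify this is maximum:
  Matching size 4 = min(|L|, |R|) = min(4, 4), which is an upper bound, so this matching is maximum.

Maximum matching: {(1,5), (2,6), (3,8), (4,7)}
Size: 4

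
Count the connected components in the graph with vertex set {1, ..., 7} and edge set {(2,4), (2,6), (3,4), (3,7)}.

Step 1: Build adjacency list from edges:
  1: (none)
  2: 4, 6
  3: 4, 7
  4: 2, 3
  5: (none)
  6: 2
  7: 3

Step 2: Run BFS/DFS from vertex 1:
  Visited: {1}
  Reached 1 of 7 vertices

Step 3: Only 1 of 7 vertices reached. Graph is disconnected.
Connected components: {1}, {2, 3, 4, 6, 7}, {5}
Number of connected components: 3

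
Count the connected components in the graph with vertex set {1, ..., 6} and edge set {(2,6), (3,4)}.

Step 1: Build adjacency list from edges:
  1: (none)
  2: 6
  3: 4
  4: 3
  5: (none)
  6: 2

Step 2: Run BFS/DFS from vertex 1:
  Visited: {1}
  Reached 1 of 6 vertices

Step 3: Only 1 of 6 vertices reached. Graph is disconnected.
Connected components: {1}, {2, 6}, {3, 4}, {5}
Number of connected components: 4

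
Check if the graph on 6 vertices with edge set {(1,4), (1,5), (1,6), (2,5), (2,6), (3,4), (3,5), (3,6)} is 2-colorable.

Step 1: Attempt 2-coloring using BFS:
  Start at vertex 1, assign color 0
  Color vertex 4 with color 1 (neighbor of 1)
  Color vertex 5 with color 1 (neighbor of 1)
  Color vertex 6 with color 1 (neighbor of 1)
  Color vertex 3 with color 0 (neighbor of 4)
  Color vertex 2 with color 0 (neighbor of 5)

Step 2: 2-coloring succeeded. No conflicts found.
  Set A (color 0): {1, 2, 3}
  Set B (color 1): {4, 5, 6}

The graph is bipartite with partition {1, 2, 3}, {4, 5, 6}.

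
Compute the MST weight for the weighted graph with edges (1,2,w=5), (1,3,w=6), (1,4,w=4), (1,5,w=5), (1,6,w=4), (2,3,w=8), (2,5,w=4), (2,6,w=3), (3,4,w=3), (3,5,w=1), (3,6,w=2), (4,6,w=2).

Apply Kruskal's algorithm (sort edges by weight, add if no cycle):

Sorted edges by weight:
  (3,5) w=1
  (3,6) w=2
  (4,6) w=2
  (2,6) w=3
  (3,4) w=3
  (1,4) w=4
  (1,6) w=4
  (2,5) w=4
  (1,5) w=5
  (1,2) w=5
  (1,3) w=6
  (2,3) w=8

Add edge (3,5) w=1 -- no cycle. Running total: 1
Add edge (3,6) w=2 -- no cycle. Running total: 3
Add edge (4,6) w=2 -- no cycle. Running total: 5
Add edge (2,6) w=3 -- no cycle. Running total: 8
Skip edge (3,4) w=3 -- would create cycle
Add edge (1,4) w=4 -- no cycle. Running total: 12

MST edges: (3,5,w=1), (3,6,w=2), (4,6,w=2), (2,6,w=3), (1,4,w=4)
Total MST weight: 1 + 2 + 2 + 3 + 4 = 12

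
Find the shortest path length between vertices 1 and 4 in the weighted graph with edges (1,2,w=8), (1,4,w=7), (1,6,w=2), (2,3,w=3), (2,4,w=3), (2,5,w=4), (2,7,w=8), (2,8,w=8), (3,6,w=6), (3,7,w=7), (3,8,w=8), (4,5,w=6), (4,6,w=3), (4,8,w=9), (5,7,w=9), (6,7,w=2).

Step 1: Build adjacency list with weights:
  1: 2(w=8), 4(w=7), 6(w=2)
  2: 1(w=8), 3(w=3), 4(w=3), 5(w=4), 7(w=8), 8(w=8)
  3: 2(w=3), 6(w=6), 7(w=7), 8(w=8)
  4: 1(w=7), 2(w=3), 5(w=6), 6(w=3), 8(w=9)
  5: 2(w=4), 4(w=6), 7(w=9)
  6: 1(w=2), 3(w=6), 4(w=3), 7(w=2)
  7: 2(w=8), 3(w=7), 5(w=9), 6(w=2)
  8: 2(w=8), 3(w=8), 4(w=9)

Step 2: Apply Dijkstra's algorithm from vertex 1:
  Visit vertex 1 (distance=0)
    Update dist[2] = 8
    Update dist[4] = 7
    Update dist[6] = 2
  Visit vertex 6 (distance=2)
    Update dist[3] = 8
    Update dist[4] = 5
    Update dist[7] = 4
  Visit vertex 7 (distance=4)
    Update dist[5] = 13
  Visit vertex 4 (distance=5)
    Update dist[5] = 11
    Update dist[8] = 14

Step 3: Shortest path: 1 -> 6 -> 4
Total weight: 2 + 3 = 5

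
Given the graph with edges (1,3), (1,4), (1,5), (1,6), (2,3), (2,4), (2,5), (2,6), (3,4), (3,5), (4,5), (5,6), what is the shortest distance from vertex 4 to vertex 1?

Step 1: Build adjacency list:
  1: 3, 4, 5, 6
  2: 3, 4, 5, 6
  3: 1, 2, 4, 5
  4: 1, 2, 3, 5
  5: 1, 2, 3, 4, 6
  6: 1, 2, 5

Step 2: BFS from vertex 4 to find shortest path to 1:
  vertex 1 reached at distance 1

Step 3: Shortest path: 4 -> 1
Path length: 1 edge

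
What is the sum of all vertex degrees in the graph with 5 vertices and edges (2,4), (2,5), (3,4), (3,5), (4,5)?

Step 1: Count edges incident to each vertex:
  deg(1) = 0 (neighbors: none)
  deg(2) = 2 (neighbors: 4, 5)
  deg(3) = 2 (neighbors: 4, 5)
  deg(4) = 3 (neighbors: 2, 3, 5)
  deg(5) = 3 (neighbors: 2, 3, 4)

Step 2: Sum all degrees:
  0 + 2 + 2 + 3 + 3 = 10

Verification: sum of degrees = 2 * |E| = 2 * 5 = 10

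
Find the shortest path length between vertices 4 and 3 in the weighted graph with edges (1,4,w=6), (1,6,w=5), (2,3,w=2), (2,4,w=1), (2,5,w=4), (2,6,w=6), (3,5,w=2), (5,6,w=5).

Step 1: Build adjacency list with weights:
  1: 4(w=6), 6(w=5)
  2: 3(w=2), 4(w=1), 5(w=4), 6(w=6)
  3: 2(w=2), 5(w=2)
  4: 1(w=6), 2(w=1)
  5: 2(w=4), 3(w=2), 6(w=5)
  6: 1(w=5), 2(w=6), 5(w=5)

Step 2: Apply Dijkstra's algorithm from vertex 4:
  Visit vertex 4 (distance=0)
    Update dist[1] = 6
    Update dist[2] = 1
  Visit vertex 2 (distance=1)
    Update dist[3] = 3
    Update dist[5] = 5
    Update dist[6] = 7
  Visit vertex 3 (distance=3)

Step 3: Shortest path: 4 -> 2 -> 3
Total weight: 1 + 2 = 3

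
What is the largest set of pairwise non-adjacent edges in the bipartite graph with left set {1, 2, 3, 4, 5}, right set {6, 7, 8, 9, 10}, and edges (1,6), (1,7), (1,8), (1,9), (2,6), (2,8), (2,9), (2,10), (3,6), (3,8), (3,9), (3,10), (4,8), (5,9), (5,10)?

Step 1: List the neighbors of each left vertex:
  1: 6, 7, 8, 9
  2: 6, 8, 9, 10
  3: 6, 8, 9, 10
  4: 8
  5: 9, 10

Step 2: Greedily match left vertices, then look for augmenting paths:
  Match 1 -- 7
  Match 2 -- 6
  Match 3 -- 9
  Match 4 -- 8
  Match 5 -- 10
  No augmenting path remains.

Step 3: Verify this is maximum:
  Matching size 5 = min(|L|, |R|) = min(5, 5), which is an upper bound, so this matching is maximum.

Maximum matching: {(1,7), (2,6), (3,9), (4,8), (5,10)}
Size: 5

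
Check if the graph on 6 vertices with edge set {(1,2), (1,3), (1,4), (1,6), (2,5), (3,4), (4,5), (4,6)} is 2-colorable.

Step 1: Attempt 2-coloring using BFS:
  Start at vertex 1, assign color 0
  Color vertex 2 with color 1 (neighbor of 1)
  Color vertex 3 with color 1 (neighbor of 1)
  Color vertex 4 with color 1 (neighbor of 1)
  Color vertex 6 with color 1 (neighbor of 1)
  Color vertex 5 with color 0 (neighbor of 2)

Step 2: Conflict found! Vertices 3 and 4 are adjacent but have the same color.
This means the graph contains an odd cycle.

The graph is NOT bipartite.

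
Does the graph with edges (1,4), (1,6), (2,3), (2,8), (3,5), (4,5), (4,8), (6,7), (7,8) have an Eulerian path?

Step 1: Find the degree of each vertex:
  deg(1) = 2
  deg(2) = 2
  deg(3) = 2
  deg(4) = 3
  deg(5) = 2
  deg(6) = 2
  deg(7) = 2
  deg(8) = 3

Step 2: Count vertices with odd degree:
  Odd-degree vertices: 4, 8 (2 total)

Step 3: Apply Euler's theorem:
  - Eulerian circuit exists iff graph is connected and all vertices have even degree
  - Eulerian path exists iff graph is connected and has 0 or 2 odd-degree vertices

Graph is connected with exactly 2 odd-degree vertices (4, 8).
Eulerian path exists (starting and ending at the odd-degree vertices), but no Eulerian circuit.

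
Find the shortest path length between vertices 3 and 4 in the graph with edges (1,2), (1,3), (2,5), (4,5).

Step 1: Build adjacency list:
  1: 2, 3
  2: 1, 5
  3: 1
  4: 5
  5: 2, 4

Step 2: BFS from vertex 3 to find shortest path to 4:
  vertex 1 reached at distance 1
  vertex 2 reached at distance 2
  vertex 5 reached at distance 3
  vertex 4 reached at distance 4

Step 3: Shortest path: 3 -> 1 -> 2 -> 5 -> 4
Path length: 4 edges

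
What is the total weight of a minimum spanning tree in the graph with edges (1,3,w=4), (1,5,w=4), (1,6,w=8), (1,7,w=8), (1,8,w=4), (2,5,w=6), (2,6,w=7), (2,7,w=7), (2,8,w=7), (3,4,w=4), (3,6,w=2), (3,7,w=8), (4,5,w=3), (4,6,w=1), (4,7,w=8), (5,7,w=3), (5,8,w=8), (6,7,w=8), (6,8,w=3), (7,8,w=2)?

Apply Kruskal's algorithm (sort edges by weight, add if no cycle):

Sorted edges by weight:
  (4,6) w=1
  (3,6) w=2
  (7,8) w=2
  (4,5) w=3
  (5,7) w=3
  (6,8) w=3
  (1,3) w=4
  (1,5) w=4
  (1,8) w=4
  (3,4) w=4
  (2,5) w=6
  (2,8) w=7
  (2,6) w=7
  (2,7) w=7
  (1,7) w=8
  (1,6) w=8
  (3,7) w=8
  (4,7) w=8
  (5,8) w=8
  (6,7) w=8

Add edge (4,6) w=1 -- no cycle. Running total: 1
Add edge (3,6) w=2 -- no cycle. Running total: 3
Add edge (7,8) w=2 -- no cycle. Running total: 5
Add edge (4,5) w=3 -- no cycle. Running total: 8
Add edge (5,7) w=3 -- no cycle. Running total: 11
Skip edge (6,8) w=3 -- would create cycle
Add edge (1,3) w=4 -- no cycle. Running total: 15
Skip edge (1,5) w=4 -- would create cycle
Skip edge (1,8) w=4 -- would create cycle
Skip edge (3,4) w=4 -- would create cycle
Add edge (2,5) w=6 -- no cycle. Running total: 21

MST edges: (4,6,w=1), (3,6,w=2), (7,8,w=2), (4,5,w=3), (5,7,w=3), (1,3,w=4), (2,5,w=6)
Total MST weight: 1 + 2 + 2 + 3 + 3 + 4 + 6 = 21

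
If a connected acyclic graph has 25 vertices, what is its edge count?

A tree on n vertices always has exactly n - 1 edges.
For n = 25: edges = 25 - 1 = 24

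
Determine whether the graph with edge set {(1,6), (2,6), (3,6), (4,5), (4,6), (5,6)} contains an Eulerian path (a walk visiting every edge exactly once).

Step 1: Find the degree of each vertex:
  deg(1) = 1
  deg(2) = 1
  deg(3) = 1
  deg(4) = 2
  deg(5) = 2
  deg(6) = 5

Step 2: Count vertices with odd degree:
  Odd-degree vertices: 1, 2, 3, 6 (4 total)

Step 3: Apply Euler's theorem:
  - Eulerian circuit exists iff graph is connected and all vertices have even degree
  - Eulerian path exists iff graph is connected and has 0 or 2 odd-degree vertices

Graph has 4 odd-degree vertices (need 0 or 2).
Neither Eulerian path nor Eulerian circuit exists.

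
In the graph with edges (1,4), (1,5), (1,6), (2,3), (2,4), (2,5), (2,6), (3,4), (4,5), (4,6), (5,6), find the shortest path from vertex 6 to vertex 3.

Step 1: Build adjacency list:
  1: 4, 5, 6
  2: 3, 4, 5, 6
  3: 2, 4
  4: 1, 2, 3, 5, 6
  5: 1, 2, 4, 6
  6: 1, 2, 4, 5

Step 2: BFS from vertex 6 to find shortest path to 3:
  vertex 1 reached at distance 1
  vertex 2 reached at distance 1
  vertex 4 reached at distance 1
  vertex 5 reached at distance 1
  vertex 3 reached at distance 2

Step 3: Shortest path: 6 -> 2 -> 3
Path length: 2 edges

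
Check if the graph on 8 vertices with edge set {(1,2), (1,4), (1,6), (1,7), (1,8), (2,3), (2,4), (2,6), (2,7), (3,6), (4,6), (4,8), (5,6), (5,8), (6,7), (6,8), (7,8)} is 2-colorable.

Step 1: Attempt 2-coloring using BFS:
  Start at vertex 1, assign color 0
  Color vertex 2 with color 1 (neighbor of 1)
  Color vertex 4 with color 1 (neighbor of 1)
  Color vertex 6 with color 1 (neighbor of 1)
  Color vertex 7 with color 1 (neighbor of 1)
  Color vertex 8 with color 1 (neighbor of 1)
  Color vertex 3 with color 0 (neighbor of 2)

Step 2: Conflict found! Vertices 2 and 4 are adjacent but have the same color.
This means the graph contains an odd cycle.

The graph is NOT bipartite.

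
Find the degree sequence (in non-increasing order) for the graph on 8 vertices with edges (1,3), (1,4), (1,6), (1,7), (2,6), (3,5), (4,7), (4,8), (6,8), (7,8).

Step 1: Count edges incident to each vertex:
  deg(1) = 4 (neighbors: 3, 4, 6, 7)
  deg(2) = 1 (neighbors: 6)
  deg(3) = 2 (neighbors: 1, 5)
  deg(4) = 3 (neighbors: 1, 7, 8)
  deg(5) = 1 (neighbors: 3)
  deg(6) = 3 (neighbors: 1, 2, 8)
  deg(7) = 3 (neighbors: 1, 4, 8)
  deg(8) = 3 (neighbors: 4, 6, 7)

Step 2: Sort degrees in non-increasing order:
  Degrees: [4, 1, 2, 3, 1, 3, 3, 3] -> sorted: [4, 3, 3, 3, 3, 2, 1, 1]

Degree sequence: [4, 3, 3, 3, 3, 2, 1, 1]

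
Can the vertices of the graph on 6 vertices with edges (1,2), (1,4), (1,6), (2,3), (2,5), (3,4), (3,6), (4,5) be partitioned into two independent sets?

Step 1: Attempt 2-coloring using BFS:
  Start at vertex 1, assign color 0
  Color vertex 2 with color 1 (neighbor of 1)
  Color vertex 4 with color 1 (neighbor of 1)
  Color vertex 6 with color 1 (neighbor of 1)
  Color vertex 3 with color 0 (neighbor of 2)
  Color vertex 5 with color 0 (neighbor of 2)

Step 2: 2-coloring succeeded. No conflicts found.
  Set A (color 0): {1, 3, 5}
  Set B (color 1): {2, 4, 6}

The graph is bipartite with partition {1, 3, 5}, {2, 4, 6}.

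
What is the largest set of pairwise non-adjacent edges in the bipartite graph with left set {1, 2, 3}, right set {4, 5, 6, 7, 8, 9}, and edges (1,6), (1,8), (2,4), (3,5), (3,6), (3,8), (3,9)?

Step 1: List the neighbors of each left vertex:
  1: 6, 8
  2: 4
  3: 5, 6, 8, 9

Step 2: Greedily match left vertices, then look for augmenting paths:
  Match 1 -- 6
  Match 2 -- 4
  Match 3 -- 5
  No augmenting path remains.

Step 3: Verify this is maximum:
  Matching size 3 = min(|L|, |R|) = min(3, 6), which is an upper bound, so this matching is maximum.

Maximum matching: {(1,6), (2,4), (3,5)}
Size: 3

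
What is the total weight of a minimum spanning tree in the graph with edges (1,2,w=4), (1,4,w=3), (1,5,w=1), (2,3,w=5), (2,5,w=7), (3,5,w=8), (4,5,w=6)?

Apply Kruskal's algorithm (sort edges by weight, add if no cycle):

Sorted edges by weight:
  (1,5) w=1
  (1,4) w=3
  (1,2) w=4
  (2,3) w=5
  (4,5) w=6
  (2,5) w=7
  (3,5) w=8

Add edge (1,5) w=1 -- no cycle. Running total: 1
Add edge (1,4) w=3 -- no cycle. Running total: 4
Add edge (1,2) w=4 -- no cycle. Running total: 8
Add edge (2,3) w=5 -- no cycle. Running total: 13

MST edges: (1,5,w=1), (1,4,w=3), (1,2,w=4), (2,3,w=5)
Total MST weight: 1 + 3 + 4 + 5 = 13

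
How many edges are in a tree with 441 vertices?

A tree on n vertices always has exactly n - 1 edges.
For n = 441: edges = 441 - 1 = 440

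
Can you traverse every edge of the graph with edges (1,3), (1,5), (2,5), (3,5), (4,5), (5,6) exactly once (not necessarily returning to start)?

Step 1: Find the degree of each vertex:
  deg(1) = 2
  deg(2) = 1
  deg(3) = 2
  deg(4) = 1
  deg(5) = 5
  deg(6) = 1

Step 2: Count vertices with odd degree:
  Odd-degree vertices: 2, 4, 5, 6 (4 total)

Step 3: Apply Euler's theorem:
  - Eulerian circuit exists iff graph is connected and all vertices have even degree
  - Eulerian path exists iff graph is connected and has 0 or 2 odd-degree vertices

Graph has 4 odd-degree vertices (need 0 or 2).
Neither Eulerian path nor Eulerian circuit exists.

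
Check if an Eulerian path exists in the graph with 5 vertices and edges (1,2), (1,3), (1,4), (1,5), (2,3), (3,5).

Step 1: Find the degree of each vertex:
  deg(1) = 4
  deg(2) = 2
  deg(3) = 3
  deg(4) = 1
  deg(5) = 2

Step 2: Count vertices with odd degree:
  Odd-degree vertices: 3, 4 (2 total)

Step 3: Apply Euler's theorem:
  - Eulerian circuit exists iff graph is connected and all vertices have even degree
  - Eulerian path exists iff graph is connected and has 0 or 2 odd-degree vertices

Graph is connected with exactly 2 odd-degree vertices (3, 4).
Eulerian path exists (starting and ending at the odd-degree vertices), but no Eulerian circuit.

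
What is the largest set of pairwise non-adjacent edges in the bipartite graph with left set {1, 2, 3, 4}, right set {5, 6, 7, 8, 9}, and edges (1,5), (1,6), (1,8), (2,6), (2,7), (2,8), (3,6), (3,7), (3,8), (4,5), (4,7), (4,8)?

Step 1: List the neighbors of each left vertex:
  1: 5, 6, 8
  2: 6, 7, 8
  3: 6, 7, 8
  4: 5, 7, 8

Step 2: Greedily match left vertices, then look for augmenting paths:
  Match 1 -- 5
  Match 2 -- 6
  Match 3 -- 7
  Match 4 -- 8
  No augmenting path remains.

Step 3: Verify this is maximum:
  Matching size 4 = min(|L|, |R|) = min(4, 5), which is an upper bound, so this matching is maximum.

Maximum matching: {(1,5), (2,6), (3,7), (4,8)}
Size: 4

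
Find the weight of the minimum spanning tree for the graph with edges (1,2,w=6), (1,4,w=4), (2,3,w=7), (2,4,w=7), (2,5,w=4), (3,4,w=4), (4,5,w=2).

Apply Kruskal's algorithm (sort edges by weight, add if no cycle):

Sorted edges by weight:
  (4,5) w=2
  (1,4) w=4
  (2,5) w=4
  (3,4) w=4
  (1,2) w=6
  (2,3) w=7
  (2,4) w=7

Add edge (4,5) w=2 -- no cycle. Running total: 2
Add edge (1,4) w=4 -- no cycle. Running total: 6
Add edge (2,5) w=4 -- no cycle. Running total: 10
Add edge (3,4) w=4 -- no cycle. Running total: 14

MST edges: (4,5,w=2), (1,4,w=4), (2,5,w=4), (3,4,w=4)
Total MST weight: 2 + 4 + 4 + 4 = 14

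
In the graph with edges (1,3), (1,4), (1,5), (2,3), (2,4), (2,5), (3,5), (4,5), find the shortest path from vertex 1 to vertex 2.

Step 1: Build adjacency list:
  1: 3, 4, 5
  2: 3, 4, 5
  3: 1, 2, 5
  4: 1, 2, 5
  5: 1, 2, 3, 4

Step 2: BFS from vertex 1 to find shortest path to 2:
  vertex 3 reached at distance 1
  vertex 4 reached at distance 1
  vertex 5 reached at distance 1
  vertex 2 reached at distance 2

Step 3: Shortest path: 1 -> 5 -> 2
Path length: 2 edges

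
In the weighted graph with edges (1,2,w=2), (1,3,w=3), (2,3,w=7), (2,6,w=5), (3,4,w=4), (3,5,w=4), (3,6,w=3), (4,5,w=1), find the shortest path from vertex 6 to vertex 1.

Step 1: Build adjacency list with weights:
  1: 2(w=2), 3(w=3)
  2: 1(w=2), 3(w=7), 6(w=5)
  3: 1(w=3), 2(w=7), 4(w=4), 5(w=4), 6(w=3)
  4: 3(w=4), 5(w=1)
  5: 3(w=4), 4(w=1)
  6: 2(w=5), 3(w=3)

Step 2: Apply Dijkstra's algorithm from vertex 6:
  Visit vertex 6 (distance=0)
    Update dist[2] = 5
    Update dist[3] = 3
  Visit vertex 3 (distance=3)
    Update dist[1] = 6
    Update dist[4] = 7
    Update dist[5] = 7
  Visit vertex 2 (distance=5)
  Visit vertex 1 (distance=6)

Step 3: Shortest path: 6 -> 3 -> 1
Total weight: 3 + 3 = 6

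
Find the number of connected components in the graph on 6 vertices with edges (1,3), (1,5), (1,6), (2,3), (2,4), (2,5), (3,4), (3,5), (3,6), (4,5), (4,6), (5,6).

Step 1: Build adjacency list from edges:
  1: 3, 5, 6
  2: 3, 4, 5
  3: 1, 2, 4, 5, 6
  4: 2, 3, 5, 6
  5: 1, 2, 3, 4, 6
  6: 1, 3, 4, 5

Step 2: Run BFS/DFS from vertex 1:
  Visited: {1, 3, 5, 6, 2, 4}
  Reached 6 of 6 vertices

Step 3: All 6 vertices reached from vertex 1, so the graph is connected.
Number of connected components: 1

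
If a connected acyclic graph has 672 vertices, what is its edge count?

A tree on n vertices always has exactly n - 1 edges.
For n = 672: edges = 672 - 1 = 671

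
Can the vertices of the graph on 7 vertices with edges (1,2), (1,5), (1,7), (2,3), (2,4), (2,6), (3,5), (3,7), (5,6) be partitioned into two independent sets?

Step 1: Attempt 2-coloring using BFS:
  Start at vertex 1, assign color 0
  Color vertex 2 with color 1 (neighbor of 1)
  Color vertex 5 with color 1 (neighbor of 1)
  Color vertex 7 with color 1 (neighbor of 1)
  Color vertex 3 with color 0 (neighbor of 2)
  Color vertex 4 with color 0 (neighbor of 2)
  Color vertex 6 with color 0 (neighbor of 2)

Step 2: 2-coloring succeeded. No conflicts found.
  Set A (color 0): {1, 3, 4, 6}
  Set B (color 1): {2, 5, 7}

The graph is bipartite with partition {1, 3, 4, 6}, {2, 5, 7}.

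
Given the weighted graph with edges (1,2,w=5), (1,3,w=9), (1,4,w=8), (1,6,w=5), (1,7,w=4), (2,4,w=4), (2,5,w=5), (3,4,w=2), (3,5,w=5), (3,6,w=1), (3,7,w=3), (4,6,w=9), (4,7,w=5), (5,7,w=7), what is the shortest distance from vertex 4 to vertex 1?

Step 1: Build adjacency list with weights:
  1: 2(w=5), 3(w=9), 4(w=8), 6(w=5), 7(w=4)
  2: 1(w=5), 4(w=4), 5(w=5)
  3: 1(w=9), 4(w=2), 5(w=5), 6(w=1), 7(w=3)
  4: 1(w=8), 2(w=4), 3(w=2), 6(w=9), 7(w=5)
  5: 2(w=5), 3(w=5), 7(w=7)
  6: 1(w=5), 3(w=1), 4(w=9)
  7: 1(w=4), 3(w=3), 4(w=5), 5(w=7)

Step 2: Apply Dijkstra's algorithm from vertex 4:
  Visit vertex 4 (distance=0)
    Update dist[1] = 8
    Update dist[2] = 4
    Update dist[3] = 2
    Update dist[6] = 9
    Update dist[7] = 5
  Visit vertex 3 (distance=2)
    Update dist[5] = 7
    Update dist[6] = 3
  Visit vertex 6 (distance=3)
  Visit vertex 2 (distance=4)
  Visit vertex 7 (distance=5)
  Visit vertex 5 (distance=7)
  Visit vertex 1 (distance=8)

Step 3: Shortest path: 4 -> 1
Total weight: 8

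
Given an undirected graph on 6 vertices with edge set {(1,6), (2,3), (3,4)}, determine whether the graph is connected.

Step 1: Build adjacency list from edges:
  1: 6
  2: 3
  3: 2, 4
  4: 3
  5: (none)
  6: 1

Step 2: Run BFS/DFS from vertex 1:
  Visited: {1, 6}
  Reached 2 of 6 vertices

Step 3: Only 2 of 6 vertices reached. Graph is disconnected.
Connected components: {1, 6}, {2, 3, 4}, {5}
Answer: No, the graph is not connected (3 components).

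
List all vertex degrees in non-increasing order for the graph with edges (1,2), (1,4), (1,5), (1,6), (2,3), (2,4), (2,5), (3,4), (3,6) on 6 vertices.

Step 1: Count edges incident to each vertex:
  deg(1) = 4 (neighbors: 2, 4, 5, 6)
  deg(2) = 4 (neighbors: 1, 3, 4, 5)
  deg(3) = 3 (neighbors: 2, 4, 6)
  deg(4) = 3 (neighbors: 1, 2, 3)
  deg(5) = 2 (neighbors: 1, 2)
  deg(6) = 2 (neighbors: 1, 3)

Step 2: Sort degrees in non-increasing order:
  Degrees: [4, 4, 3, 3, 2, 2] -> sorted: [4, 4, 3, 3, 2, 2]

Degree sequence: [4, 4, 3, 3, 2, 2]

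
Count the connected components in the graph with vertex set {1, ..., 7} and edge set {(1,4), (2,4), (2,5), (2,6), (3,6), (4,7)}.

Step 1: Build adjacency list from edges:
  1: 4
  2: 4, 5, 6
  3: 6
  4: 1, 2, 7
  5: 2
  6: 2, 3
  7: 4

Step 2: Run BFS/DFS from vertex 1:
  Visited: {1, 4, 2, 7, 5, 6, 3}
  Reached 7 of 7 vertices

Step 3: All 7 vertices reached from vertex 1, so the graph is connected.
Number of connected components: 1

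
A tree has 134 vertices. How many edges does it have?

A tree on n vertices always has exactly n - 1 edges.
For n = 134: edges = 134 - 1 = 133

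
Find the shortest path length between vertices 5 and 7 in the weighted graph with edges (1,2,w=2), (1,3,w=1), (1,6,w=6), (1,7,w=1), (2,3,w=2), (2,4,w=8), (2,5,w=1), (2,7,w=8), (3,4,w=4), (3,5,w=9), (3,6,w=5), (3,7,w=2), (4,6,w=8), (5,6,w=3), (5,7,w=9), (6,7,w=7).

Step 1: Build adjacency list with weights:
  1: 2(w=2), 3(w=1), 6(w=6), 7(w=1)
  2: 1(w=2), 3(w=2), 4(w=8), 5(w=1), 7(w=8)
  3: 1(w=1), 2(w=2), 4(w=4), 5(w=9), 6(w=5), 7(w=2)
  4: 2(w=8), 3(w=4), 6(w=8)
  5: 2(w=1), 3(w=9), 6(w=3), 7(w=9)
  6: 1(w=6), 3(w=5), 4(w=8), 5(w=3), 7(w=7)
  7: 1(w=1), 2(w=8), 3(w=2), 5(w=9), 6(w=7)

Step 2: Apply Dijkstra's algorithm from vertex 5:
  Visit vertex 5 (distance=0)
    Update dist[2] = 1
    Update dist[3] = 9
    Update dist[6] = 3
    Update dist[7] = 9
  Visit vertex 2 (distance=1)
    Update dist[1] = 3
    Update dist[3] = 3
    Update dist[4] = 9
  Visit vertex 1 (distance=3)
    Update dist[7] = 4
  Visit vertex 3 (distance=3)
    Update dist[4] = 7
  Visit vertex 6 (distance=3)
  Visit vertex 7 (distance=4)

Step 3: Shortest path: 5 -> 2 -> 1 -> 7
Total weight: 1 + 2 + 1 = 4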